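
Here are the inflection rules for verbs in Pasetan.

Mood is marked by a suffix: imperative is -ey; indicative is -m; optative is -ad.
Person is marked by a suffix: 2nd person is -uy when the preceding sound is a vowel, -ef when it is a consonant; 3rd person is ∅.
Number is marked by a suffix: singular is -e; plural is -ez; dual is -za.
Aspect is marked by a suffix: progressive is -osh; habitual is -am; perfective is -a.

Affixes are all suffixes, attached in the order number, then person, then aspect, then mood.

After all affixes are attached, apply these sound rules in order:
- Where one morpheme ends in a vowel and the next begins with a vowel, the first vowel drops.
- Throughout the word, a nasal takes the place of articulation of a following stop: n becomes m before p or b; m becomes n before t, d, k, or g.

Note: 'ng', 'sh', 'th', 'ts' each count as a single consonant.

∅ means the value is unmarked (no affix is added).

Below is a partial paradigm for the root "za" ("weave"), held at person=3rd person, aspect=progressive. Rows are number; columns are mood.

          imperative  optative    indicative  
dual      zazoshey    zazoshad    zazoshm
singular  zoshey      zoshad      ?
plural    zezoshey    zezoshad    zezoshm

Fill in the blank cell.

zoshm

Attach number singular -e → zae.
person = 3rd person: zero marking, form stays zae.
Attach aspect progressive -osh → zaeosh.
Attach mood indicative -m → zaeoshm.
Apply vowel deletion: zaeoshm → zoshm.
Nasal assimilation: no change.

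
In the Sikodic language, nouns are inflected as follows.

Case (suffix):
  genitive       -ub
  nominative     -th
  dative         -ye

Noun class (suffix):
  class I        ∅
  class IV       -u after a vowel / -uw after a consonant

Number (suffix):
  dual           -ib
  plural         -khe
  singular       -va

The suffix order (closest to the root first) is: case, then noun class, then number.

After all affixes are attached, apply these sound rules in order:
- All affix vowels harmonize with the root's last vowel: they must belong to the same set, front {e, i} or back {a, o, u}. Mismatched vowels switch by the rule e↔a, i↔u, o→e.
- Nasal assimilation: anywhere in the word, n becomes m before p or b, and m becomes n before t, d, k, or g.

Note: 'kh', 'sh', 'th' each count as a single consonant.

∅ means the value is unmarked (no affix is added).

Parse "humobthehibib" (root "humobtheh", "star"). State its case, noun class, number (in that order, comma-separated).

Segment: humobtheh-ub-ib.
case: -ub → genitive.
noun class: ∅ → class I.
number: -ib → dual.

genitive, class I, dual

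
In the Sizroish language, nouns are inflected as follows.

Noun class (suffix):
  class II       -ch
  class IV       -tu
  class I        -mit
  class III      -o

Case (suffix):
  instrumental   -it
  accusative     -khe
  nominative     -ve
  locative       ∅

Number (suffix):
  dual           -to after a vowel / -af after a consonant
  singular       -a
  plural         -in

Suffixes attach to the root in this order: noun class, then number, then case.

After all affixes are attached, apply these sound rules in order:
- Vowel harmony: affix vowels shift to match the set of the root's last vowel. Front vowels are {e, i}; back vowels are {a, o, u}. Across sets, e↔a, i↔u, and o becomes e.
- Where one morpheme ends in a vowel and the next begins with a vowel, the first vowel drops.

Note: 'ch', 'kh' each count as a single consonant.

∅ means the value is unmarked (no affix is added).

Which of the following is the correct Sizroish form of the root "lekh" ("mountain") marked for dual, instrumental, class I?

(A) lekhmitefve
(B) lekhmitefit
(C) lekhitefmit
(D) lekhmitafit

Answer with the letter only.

Attach noun class class I -mit → lekhmit.
Attach number dual -af (after consonant 't') → lekhmitaf.
Attach case instrumental -it → lekhmitafit.
Apply vowel harmony: lekhmitafit → lekhmitefit.
Vowel deletion: no change.
So the correct form is lekhmitefit, option (B).
(D) lekhmitafit is wrong: it fails to apply the sound rule(s).
(C) lekhitefmit is wrong: it has the affixes in the wrong order.
(A) lekhmitefve is wrong: it uses nominative instead of instrumental for case.

B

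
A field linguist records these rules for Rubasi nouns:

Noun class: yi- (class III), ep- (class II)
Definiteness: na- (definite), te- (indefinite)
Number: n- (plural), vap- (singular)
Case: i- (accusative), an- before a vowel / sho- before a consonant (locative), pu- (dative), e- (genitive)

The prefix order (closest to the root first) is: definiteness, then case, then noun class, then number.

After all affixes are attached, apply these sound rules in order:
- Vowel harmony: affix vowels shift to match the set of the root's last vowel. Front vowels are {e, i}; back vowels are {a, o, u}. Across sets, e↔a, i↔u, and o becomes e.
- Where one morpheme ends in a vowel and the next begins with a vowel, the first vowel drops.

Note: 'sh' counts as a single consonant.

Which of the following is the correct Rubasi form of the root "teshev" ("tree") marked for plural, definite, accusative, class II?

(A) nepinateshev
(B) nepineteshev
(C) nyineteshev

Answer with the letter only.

Attach definiteness definite na- → nateshev.
Attach case accusative i- → inateshev.
Attach noun class class II ep- → epinateshev.
Attach number plural n- → nepinateshev.
Apply vowel harmony: nepinateshev → nepineteshev.
Vowel deletion: no change.
So the correct form is nepineteshev, option (B).
(A) nepinateshev is wrong: it fails to apply the sound rule(s).
(C) nyineteshev is wrong: it uses class III instead of class II for noun class.

B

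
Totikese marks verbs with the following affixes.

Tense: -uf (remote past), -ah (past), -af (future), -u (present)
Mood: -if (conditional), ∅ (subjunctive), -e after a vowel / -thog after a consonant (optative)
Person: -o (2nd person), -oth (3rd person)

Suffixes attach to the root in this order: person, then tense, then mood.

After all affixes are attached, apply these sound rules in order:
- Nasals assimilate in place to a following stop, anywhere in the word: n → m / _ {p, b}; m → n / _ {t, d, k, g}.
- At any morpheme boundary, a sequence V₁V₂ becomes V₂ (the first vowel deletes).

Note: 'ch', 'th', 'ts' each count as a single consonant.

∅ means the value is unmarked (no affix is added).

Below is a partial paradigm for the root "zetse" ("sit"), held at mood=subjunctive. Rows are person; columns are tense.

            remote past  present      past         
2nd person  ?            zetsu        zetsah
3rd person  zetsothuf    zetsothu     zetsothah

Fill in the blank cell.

zetsuf

Attach person 2nd person -o → zetseo.
Attach tense remote past -uf → zetseouf.
mood = subjunctive: zero marking, form stays zetseouf.
Nasal assimilation: no change.
Apply vowel deletion: zetseouf → zetsuf.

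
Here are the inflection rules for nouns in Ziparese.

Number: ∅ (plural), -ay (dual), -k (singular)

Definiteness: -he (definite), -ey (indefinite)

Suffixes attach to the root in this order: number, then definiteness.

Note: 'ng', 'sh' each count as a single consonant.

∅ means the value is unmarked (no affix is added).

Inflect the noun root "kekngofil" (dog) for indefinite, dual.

kekngofilayey

Attach number dual -ay → kekngofilay.
Attach definiteness indefinite -ey → kekngofilayey.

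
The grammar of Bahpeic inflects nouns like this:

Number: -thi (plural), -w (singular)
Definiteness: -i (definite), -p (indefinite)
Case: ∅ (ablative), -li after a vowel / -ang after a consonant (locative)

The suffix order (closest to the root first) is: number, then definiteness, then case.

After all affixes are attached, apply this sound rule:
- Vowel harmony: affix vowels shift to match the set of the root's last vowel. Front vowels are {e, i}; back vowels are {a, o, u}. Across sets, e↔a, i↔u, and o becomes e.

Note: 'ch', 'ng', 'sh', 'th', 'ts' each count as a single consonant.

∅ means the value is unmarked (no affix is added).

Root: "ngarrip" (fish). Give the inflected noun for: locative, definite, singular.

Attach number singular -w → ngarripw.
Attach definiteness definite -i → ngarripwi.
Attach case locative -li (after vowel 'i') → ngarripwili.
Vowel harmony: no change.

ngarripwili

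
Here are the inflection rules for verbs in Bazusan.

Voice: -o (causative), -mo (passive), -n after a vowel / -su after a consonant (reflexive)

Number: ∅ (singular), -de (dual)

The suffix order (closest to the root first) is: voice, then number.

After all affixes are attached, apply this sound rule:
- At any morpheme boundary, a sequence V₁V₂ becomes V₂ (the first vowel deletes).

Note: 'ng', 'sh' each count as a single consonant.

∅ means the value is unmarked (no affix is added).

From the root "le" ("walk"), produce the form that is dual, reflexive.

lende

Attach voice reflexive -n (after vowel 'e') → len.
Attach number dual -de → lende.
Vowel deletion: no change.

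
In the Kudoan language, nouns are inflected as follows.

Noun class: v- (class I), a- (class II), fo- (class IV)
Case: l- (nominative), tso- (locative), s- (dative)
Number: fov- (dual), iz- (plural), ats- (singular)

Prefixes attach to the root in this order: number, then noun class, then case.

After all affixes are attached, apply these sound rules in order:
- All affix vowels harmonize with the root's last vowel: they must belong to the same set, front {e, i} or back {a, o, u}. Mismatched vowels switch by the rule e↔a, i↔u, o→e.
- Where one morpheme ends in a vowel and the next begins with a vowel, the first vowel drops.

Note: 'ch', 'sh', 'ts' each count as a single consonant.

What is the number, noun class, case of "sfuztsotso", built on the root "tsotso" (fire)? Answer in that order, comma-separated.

plural, class IV, dative

Segment: s-fo-iz-tsotso.
number: iz- → plural.
noun class: fo- → class IV.
case: s- → dative.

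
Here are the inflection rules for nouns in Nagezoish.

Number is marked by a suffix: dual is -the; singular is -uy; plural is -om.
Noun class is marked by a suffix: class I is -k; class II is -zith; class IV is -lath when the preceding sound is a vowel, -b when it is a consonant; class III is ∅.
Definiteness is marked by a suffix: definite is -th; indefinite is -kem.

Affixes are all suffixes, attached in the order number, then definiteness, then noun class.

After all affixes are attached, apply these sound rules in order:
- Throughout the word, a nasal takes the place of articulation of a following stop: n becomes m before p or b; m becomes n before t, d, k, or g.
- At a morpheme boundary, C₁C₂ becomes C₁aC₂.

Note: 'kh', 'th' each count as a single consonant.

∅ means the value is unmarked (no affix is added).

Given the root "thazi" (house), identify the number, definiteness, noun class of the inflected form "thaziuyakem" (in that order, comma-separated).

singular, indefinite, class III

Segment: thazi-uy-kem.
number: -uy → singular.
definiteness: -kem → indefinite.
noun class: ∅ → class III.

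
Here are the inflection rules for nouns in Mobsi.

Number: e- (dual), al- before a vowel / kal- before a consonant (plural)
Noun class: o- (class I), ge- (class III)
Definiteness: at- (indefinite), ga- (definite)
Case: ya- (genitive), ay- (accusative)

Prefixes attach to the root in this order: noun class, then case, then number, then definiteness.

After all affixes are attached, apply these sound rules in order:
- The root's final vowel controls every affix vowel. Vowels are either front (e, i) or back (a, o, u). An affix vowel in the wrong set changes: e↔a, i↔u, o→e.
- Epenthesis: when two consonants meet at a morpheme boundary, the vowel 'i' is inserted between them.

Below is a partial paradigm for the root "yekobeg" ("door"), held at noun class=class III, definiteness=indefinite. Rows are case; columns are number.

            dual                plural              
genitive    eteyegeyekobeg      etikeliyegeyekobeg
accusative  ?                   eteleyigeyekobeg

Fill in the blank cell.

Attach noun class class III ge- → geyekobeg.
Attach case accusative ay- → aygeyekobeg.
Attach number dual e- → eaygeyekobeg.
Attach definiteness indefinite at- → ateaygeyekobeg.
Apply vowel harmony: ateaygeyekobeg → eteeygeyekobeg.
Apply epenthesis: eteeygeyekobeg → eteeyigeyekobeg.

eteeyigeyekobeg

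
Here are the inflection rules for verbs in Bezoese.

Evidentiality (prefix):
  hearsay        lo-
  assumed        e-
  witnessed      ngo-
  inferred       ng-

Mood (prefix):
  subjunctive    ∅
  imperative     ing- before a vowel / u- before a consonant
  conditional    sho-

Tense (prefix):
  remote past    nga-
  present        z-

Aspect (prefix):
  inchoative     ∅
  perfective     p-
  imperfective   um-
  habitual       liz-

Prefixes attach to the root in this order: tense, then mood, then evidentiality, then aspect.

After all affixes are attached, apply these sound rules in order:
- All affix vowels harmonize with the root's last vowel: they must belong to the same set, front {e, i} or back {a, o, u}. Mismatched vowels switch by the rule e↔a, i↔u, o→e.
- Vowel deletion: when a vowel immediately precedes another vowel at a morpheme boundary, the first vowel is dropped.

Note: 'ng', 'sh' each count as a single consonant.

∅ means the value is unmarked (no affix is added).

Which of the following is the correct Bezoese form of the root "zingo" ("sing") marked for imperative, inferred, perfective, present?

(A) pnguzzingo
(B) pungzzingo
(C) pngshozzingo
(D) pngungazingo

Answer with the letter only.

Attach tense present z- → zzingo.
Attach mood imperative u- (before consonant 'z') → uzzingo.
Attach evidentiality inferred ng- → nguzzingo.
Attach aspect perfective p- → pnguzzingo.
Vowel harmony: no change.
Vowel deletion: no change.
So the correct form is pnguzzingo, option (A).
(C) pngshozzingo is wrong: it uses conditional instead of imperative for mood.
(D) pngungazingo is wrong: it uses remote past instead of present for tense.
(B) pungzzingo is wrong: it has the affixes in the wrong order.

A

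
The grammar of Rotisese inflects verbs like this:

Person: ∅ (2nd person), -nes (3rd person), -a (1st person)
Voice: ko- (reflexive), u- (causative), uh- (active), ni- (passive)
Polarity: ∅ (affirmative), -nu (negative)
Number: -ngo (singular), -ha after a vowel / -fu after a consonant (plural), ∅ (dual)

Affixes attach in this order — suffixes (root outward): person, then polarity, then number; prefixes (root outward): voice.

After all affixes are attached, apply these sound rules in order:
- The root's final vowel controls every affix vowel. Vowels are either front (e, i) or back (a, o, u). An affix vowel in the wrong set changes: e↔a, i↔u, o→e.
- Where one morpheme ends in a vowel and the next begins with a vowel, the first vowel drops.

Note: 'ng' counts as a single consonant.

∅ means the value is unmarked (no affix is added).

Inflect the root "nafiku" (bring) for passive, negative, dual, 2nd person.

nunafikunu

Attach voice passive ni- → ninafiku.
person = 2nd person: zero marking, form stays ninafiku.
Attach polarity negative -nu → ninafikunu.
number = dual: zero marking, form stays ninafikunu.
Apply vowel harmony: ninafikunu → nunafikunu.
Vowel deletion: no change.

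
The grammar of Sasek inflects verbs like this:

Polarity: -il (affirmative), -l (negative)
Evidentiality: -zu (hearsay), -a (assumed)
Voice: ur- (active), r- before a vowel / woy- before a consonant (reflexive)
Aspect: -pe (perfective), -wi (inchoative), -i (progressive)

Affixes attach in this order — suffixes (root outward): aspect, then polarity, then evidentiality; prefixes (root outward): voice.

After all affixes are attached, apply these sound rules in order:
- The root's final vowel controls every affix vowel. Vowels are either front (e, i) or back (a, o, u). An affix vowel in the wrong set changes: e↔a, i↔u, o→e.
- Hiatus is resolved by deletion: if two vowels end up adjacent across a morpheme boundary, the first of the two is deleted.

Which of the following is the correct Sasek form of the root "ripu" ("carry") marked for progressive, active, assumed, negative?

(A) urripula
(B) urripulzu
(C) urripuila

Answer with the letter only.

Attach aspect progressive -i → ripui.
Attach voice active ur- → urripui.
Attach polarity negative -l → urripuil.
Attach evidentiality assumed -a → urripuila.
Apply vowel harmony: urripuila → urripuula.
Apply vowel deletion: urripuula → urripula.
So the correct form is urripula, option (A).
(C) urripuila is wrong: it fails to apply the sound rule(s).
(B) urripulzu is wrong: it uses hearsay instead of assumed for evidentiality.

A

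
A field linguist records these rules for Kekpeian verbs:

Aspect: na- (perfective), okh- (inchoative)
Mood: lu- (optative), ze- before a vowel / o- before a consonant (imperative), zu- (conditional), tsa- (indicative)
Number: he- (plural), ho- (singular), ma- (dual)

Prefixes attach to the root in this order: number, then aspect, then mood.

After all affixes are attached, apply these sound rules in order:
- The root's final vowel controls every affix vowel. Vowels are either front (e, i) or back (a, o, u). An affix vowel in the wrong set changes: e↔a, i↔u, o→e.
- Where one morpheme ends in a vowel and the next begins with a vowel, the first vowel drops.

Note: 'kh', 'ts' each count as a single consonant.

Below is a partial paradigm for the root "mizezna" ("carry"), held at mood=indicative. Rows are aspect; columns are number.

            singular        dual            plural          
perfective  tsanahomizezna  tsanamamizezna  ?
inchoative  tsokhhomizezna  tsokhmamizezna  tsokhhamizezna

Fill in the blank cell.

tsanahamizezna

Attach number plural he- → hemizezna.
Attach aspect perfective na- → nahemizezna.
Attach mood indicative tsa- → tsanahemizezna.
Apply vowel harmony: tsanahemizezna → tsanahamizezna.
Vowel deletion: no change.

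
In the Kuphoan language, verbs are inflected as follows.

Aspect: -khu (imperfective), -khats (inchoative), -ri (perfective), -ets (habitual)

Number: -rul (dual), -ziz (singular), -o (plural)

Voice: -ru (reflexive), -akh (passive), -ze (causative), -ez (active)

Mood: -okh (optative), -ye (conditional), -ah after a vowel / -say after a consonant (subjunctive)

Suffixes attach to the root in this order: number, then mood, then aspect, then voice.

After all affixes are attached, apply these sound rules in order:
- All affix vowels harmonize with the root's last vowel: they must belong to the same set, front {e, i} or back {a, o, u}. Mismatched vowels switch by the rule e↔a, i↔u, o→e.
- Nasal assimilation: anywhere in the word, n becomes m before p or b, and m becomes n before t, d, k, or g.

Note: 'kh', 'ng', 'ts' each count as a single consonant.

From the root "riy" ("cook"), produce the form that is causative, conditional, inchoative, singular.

riyzizyekhetsze

Attach number singular -ziz → riyziz.
Attach mood conditional -ye → riyzizye.
Attach aspect inchoative -khats → riyzizyekhats.
Attach voice causative -ze → riyzizyekhatsze.
Apply vowel harmony: riyzizyekhatsze → riyzizyekhetsze.
Nasal assimilation: no change.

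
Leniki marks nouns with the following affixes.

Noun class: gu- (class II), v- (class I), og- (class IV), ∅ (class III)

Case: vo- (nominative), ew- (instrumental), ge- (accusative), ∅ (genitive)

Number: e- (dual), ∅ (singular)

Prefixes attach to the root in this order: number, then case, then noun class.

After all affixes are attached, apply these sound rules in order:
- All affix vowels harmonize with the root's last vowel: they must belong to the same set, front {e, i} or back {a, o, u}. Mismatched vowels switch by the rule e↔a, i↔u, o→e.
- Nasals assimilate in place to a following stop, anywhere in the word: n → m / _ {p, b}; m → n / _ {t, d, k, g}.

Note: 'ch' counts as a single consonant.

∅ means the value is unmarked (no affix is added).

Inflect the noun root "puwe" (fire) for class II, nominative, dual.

Attach number dual e- → epuwe.
Attach case nominative vo- → voepuwe.
Attach noun class class II gu- → guvoepuwe.
Apply vowel harmony: guvoepuwe → giveepuwe.
Nasal assimilation: no change.

giveepuwe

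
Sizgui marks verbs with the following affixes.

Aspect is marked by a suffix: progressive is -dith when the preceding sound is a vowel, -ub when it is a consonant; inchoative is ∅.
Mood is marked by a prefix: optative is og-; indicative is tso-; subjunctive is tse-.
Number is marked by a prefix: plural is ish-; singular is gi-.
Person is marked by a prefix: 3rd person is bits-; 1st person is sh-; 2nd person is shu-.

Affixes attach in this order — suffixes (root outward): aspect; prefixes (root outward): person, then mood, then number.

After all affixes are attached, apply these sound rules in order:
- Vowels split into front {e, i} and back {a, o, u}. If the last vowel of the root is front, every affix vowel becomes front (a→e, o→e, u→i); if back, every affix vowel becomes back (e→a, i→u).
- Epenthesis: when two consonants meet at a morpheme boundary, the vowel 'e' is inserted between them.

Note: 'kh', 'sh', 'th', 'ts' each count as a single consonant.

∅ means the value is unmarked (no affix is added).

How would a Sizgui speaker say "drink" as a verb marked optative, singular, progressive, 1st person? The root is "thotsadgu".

Attach person 1st person sh- → shthotsadgu.
Attach mood optative og- → ogshthotsadgu.
Attach aspect progressive -dith (after vowel 'u') → ogshthotsadgudith.
Attach number singular gi- → giogshthotsadgudith.
Apply vowel harmony: giogshthotsadgudith → guogshthotsadguduth.
Apply epenthesis: guogshthotsadguduth → guogeshethotsadguduth.

guogeshethotsadguduth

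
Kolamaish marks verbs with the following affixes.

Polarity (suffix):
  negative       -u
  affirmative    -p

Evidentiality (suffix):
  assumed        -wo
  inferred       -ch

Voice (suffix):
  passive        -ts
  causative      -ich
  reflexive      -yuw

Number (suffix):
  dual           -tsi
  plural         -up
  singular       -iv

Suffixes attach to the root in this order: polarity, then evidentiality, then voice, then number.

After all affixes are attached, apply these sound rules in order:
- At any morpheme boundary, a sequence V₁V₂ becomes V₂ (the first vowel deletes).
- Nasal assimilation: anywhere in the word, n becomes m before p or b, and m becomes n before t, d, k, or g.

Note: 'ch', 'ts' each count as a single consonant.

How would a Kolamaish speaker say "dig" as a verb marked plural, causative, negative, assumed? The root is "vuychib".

vuychibuwichup

Attach polarity negative -u → vuychibu.
Attach evidentiality assumed -wo → vuychibuwo.
Attach voice causative -ich → vuychibuwoich.
Attach number plural -up → vuychibuwoichup.
Apply vowel deletion: vuychibuwoichup → vuychibuwichup.
Nasal assimilation: no change.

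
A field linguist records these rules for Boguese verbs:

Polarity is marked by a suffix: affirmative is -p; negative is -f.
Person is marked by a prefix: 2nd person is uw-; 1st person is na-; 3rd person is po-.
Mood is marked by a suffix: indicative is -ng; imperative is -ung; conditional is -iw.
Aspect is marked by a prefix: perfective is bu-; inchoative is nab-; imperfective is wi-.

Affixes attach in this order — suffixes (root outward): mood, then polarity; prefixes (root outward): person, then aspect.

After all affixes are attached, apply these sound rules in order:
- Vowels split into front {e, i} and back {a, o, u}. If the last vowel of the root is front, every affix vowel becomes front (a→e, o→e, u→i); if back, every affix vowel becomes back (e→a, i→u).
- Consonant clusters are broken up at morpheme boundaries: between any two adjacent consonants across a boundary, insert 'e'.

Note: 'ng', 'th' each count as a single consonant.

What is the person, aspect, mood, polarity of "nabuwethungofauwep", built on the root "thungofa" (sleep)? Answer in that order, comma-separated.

Segment: nab-uw-thungofa-iw-p.
person: uw- → 2nd person.
aspect: nab- → inchoative.
mood: -iw → conditional.
polarity: -p → affirmative.

2nd person, inchoative, conditional, affirmative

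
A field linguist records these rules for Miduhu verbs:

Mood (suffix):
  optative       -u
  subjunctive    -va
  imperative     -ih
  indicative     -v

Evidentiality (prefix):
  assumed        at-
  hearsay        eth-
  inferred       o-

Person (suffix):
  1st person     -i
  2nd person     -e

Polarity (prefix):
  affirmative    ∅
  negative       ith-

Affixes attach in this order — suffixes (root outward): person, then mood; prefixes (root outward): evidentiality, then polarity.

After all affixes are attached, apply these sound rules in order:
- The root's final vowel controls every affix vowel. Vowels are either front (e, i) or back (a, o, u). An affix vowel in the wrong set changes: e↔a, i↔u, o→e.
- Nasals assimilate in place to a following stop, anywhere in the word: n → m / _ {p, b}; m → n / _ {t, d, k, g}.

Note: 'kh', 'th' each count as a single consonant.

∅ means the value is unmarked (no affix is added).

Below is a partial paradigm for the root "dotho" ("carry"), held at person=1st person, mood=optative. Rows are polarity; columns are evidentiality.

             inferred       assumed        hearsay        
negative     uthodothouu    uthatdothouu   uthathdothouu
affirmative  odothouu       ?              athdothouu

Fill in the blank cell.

Attach person 1st person -i → dothoi.
Attach evidentiality assumed at- → atdothoi.
Attach mood optative -u → atdothoiu.
polarity = affirmative: zero marking, form stays atdothoiu.
Apply vowel harmony: atdothoiu → atdothouu.
Nasal assimilation: no change.

atdothouu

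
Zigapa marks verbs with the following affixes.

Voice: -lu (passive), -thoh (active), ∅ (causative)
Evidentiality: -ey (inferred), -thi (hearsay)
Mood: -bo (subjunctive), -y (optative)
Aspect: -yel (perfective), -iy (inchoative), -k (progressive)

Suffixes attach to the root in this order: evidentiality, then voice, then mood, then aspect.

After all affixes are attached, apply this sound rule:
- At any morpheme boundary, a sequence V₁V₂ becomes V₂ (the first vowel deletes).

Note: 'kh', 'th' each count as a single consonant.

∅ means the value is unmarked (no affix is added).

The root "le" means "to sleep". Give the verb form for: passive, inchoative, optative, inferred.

Attach evidentiality inferred -ey → leey.
Attach voice passive -lu → leeylu.
Attach mood optative -y → leeyluy.
Attach aspect inchoative -iy → leeyluyiy.
Apply vowel deletion: leeyluyiy → leyluyiy.

leyluyiy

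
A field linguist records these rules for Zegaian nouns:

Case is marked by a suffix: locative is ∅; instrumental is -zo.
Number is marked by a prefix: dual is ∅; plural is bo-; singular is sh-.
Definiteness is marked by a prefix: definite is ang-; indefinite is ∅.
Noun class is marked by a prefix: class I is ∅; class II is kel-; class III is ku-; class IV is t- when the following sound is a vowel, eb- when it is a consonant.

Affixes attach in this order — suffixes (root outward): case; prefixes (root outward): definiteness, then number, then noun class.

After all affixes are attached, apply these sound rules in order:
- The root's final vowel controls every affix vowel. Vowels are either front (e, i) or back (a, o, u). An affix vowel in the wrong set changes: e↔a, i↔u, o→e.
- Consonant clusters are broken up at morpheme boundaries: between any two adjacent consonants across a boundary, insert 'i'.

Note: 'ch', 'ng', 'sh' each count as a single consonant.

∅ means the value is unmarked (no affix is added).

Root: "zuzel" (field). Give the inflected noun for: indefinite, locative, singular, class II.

kelishizuzel

case = locative: zero marking, form stays zuzel.
definiteness = indefinite: zero marking, form stays zuzel.
Attach number singular sh- → shzuzel.
Attach noun class class II kel- → kelshzuzel.
Vowel harmony: no change.
Apply epenthesis: kelshzuzel → kelishizuzel.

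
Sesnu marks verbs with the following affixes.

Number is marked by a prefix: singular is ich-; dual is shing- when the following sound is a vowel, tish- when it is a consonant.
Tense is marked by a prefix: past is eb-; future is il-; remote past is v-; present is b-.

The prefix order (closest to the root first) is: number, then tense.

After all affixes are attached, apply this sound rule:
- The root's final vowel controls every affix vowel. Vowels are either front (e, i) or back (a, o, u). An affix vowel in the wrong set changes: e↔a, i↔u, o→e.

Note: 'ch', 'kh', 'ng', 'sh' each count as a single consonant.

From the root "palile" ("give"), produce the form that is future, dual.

iltishpalile

Attach number dual tish- (before consonant 'p') → tishpalile.
Attach tense future il- → iltishpalile.
Vowel harmony: no change.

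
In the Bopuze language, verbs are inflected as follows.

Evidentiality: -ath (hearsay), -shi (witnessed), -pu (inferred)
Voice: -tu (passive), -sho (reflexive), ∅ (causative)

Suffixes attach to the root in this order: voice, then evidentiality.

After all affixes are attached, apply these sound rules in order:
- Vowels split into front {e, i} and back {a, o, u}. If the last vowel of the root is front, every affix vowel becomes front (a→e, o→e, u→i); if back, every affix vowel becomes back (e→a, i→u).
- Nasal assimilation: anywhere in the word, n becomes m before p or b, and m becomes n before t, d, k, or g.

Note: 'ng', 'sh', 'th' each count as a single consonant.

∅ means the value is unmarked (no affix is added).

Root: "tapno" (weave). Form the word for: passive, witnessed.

Attach voice passive -tu → tapnotu.
Attach evidentiality witnessed -shi → tapnotushi.
Apply vowel harmony: tapnotushi → tapnotushu.
Nasal assimilation: no change.

tapnotushu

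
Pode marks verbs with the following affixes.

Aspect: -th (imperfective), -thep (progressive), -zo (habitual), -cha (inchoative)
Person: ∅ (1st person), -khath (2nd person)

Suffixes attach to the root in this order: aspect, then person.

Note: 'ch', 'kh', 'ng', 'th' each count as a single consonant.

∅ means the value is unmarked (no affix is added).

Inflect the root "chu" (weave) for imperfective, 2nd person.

Attach aspect imperfective -th → chuth.
Attach person 2nd person -khath → chuthkhath.

chuthkhath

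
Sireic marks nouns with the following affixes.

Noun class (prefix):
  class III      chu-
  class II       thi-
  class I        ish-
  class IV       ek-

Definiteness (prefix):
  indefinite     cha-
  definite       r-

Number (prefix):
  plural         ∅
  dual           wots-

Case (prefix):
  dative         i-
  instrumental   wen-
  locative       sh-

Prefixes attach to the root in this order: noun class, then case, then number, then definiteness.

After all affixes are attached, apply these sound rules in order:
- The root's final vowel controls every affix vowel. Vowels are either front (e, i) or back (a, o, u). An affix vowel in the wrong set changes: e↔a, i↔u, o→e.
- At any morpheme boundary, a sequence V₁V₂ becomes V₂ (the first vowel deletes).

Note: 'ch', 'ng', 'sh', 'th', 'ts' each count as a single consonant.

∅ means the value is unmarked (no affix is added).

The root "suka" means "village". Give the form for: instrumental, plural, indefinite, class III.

chawanchusuka

Attach noun class class III chu- → chusuka.
Attach case instrumental wen- → wenchusuka.
number = plural: zero marking, form stays wenchusuka.
Attach definiteness indefinite cha- → chawenchusuka.
Apply vowel harmony: chawenchusuka → chawanchusuka.
Vowel deletion: no change.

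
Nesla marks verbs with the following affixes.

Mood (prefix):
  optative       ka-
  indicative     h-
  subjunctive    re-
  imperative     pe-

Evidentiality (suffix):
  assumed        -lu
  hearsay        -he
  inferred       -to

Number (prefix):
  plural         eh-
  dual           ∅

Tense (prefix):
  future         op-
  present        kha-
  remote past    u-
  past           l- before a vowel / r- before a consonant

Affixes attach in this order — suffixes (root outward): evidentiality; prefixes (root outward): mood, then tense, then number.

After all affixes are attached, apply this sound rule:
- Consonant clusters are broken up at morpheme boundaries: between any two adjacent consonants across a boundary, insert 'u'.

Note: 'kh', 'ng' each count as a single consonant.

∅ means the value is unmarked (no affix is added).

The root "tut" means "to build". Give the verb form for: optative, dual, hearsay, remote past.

ukatutuhe

Attach evidentiality hearsay -he → tuthe.
Attach mood optative ka- → katuthe.
Attach tense remote past u- → ukatuthe.
number = dual: zero marking, form stays ukatuthe.
Apply epenthesis: ukatuthe → ukatutuhe.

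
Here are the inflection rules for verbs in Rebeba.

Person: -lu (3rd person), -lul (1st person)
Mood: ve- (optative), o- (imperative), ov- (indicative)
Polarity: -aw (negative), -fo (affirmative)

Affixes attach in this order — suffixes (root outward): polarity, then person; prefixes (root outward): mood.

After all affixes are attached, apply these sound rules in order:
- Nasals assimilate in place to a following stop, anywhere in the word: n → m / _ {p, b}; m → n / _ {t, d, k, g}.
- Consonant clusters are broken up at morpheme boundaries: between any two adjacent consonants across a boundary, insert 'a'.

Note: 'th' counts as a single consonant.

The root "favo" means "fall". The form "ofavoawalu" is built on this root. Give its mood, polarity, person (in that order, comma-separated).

imperative, negative, 3rd person

Segment: o-favo-aw-lu.
mood: o- → imperative.
polarity: -aw → negative.
person: -lu → 3rd person.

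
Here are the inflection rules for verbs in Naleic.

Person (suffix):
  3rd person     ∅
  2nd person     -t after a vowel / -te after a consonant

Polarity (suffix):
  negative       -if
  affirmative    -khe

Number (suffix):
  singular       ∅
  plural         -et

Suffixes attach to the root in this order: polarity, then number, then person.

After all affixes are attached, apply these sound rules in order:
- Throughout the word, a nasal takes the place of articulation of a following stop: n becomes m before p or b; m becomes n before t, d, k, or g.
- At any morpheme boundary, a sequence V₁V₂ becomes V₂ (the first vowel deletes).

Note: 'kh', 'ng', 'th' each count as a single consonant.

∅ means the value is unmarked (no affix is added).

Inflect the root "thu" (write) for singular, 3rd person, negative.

Attach polarity negative -if → thuif.
number = singular: zero marking, form stays thuif.
person = 3rd person: zero marking, form stays thuif.
Nasal assimilation: no change.
Apply vowel deletion: thuif → thif.

thif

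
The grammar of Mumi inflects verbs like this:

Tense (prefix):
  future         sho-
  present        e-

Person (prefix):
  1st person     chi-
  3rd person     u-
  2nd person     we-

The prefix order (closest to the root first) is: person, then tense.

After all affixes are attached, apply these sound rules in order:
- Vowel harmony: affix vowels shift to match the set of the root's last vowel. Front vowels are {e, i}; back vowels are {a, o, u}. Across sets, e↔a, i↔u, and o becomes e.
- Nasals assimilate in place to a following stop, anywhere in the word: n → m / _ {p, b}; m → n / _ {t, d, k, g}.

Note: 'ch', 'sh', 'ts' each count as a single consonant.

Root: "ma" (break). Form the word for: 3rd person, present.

auma

Attach person 3rd person u- → uma.
Attach tense present e- → euma.
Apply vowel harmony: euma → auma.
Nasal assimilation: no change.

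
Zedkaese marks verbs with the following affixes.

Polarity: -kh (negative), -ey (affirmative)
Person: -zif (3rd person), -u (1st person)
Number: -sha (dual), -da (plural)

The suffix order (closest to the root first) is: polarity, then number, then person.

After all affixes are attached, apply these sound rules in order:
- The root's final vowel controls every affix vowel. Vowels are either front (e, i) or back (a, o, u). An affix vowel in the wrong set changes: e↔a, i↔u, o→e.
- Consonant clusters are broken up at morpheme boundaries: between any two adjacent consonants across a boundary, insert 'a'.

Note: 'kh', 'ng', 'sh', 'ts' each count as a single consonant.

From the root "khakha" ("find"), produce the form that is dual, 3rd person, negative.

Attach polarity negative -kh → khakhakh.
Attach number dual -sha → khakhakhsha.
Attach person 3rd person -zif → khakhakhshazif.
Apply vowel harmony: khakhakhshazif → khakhakhshazuf.
Apply epenthesis: khakhakhshazuf → khakhakhashazuf.

khakhakhashazuf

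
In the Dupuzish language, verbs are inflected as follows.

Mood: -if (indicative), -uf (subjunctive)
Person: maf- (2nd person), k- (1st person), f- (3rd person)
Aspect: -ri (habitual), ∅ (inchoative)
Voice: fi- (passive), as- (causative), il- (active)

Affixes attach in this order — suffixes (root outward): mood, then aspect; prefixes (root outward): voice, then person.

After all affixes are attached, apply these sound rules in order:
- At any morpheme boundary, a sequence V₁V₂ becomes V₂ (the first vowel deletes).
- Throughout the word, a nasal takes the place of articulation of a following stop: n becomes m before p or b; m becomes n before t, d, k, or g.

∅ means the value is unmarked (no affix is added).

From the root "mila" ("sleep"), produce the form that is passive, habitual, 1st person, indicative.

kfimilifri

Attach mood indicative -if → milaif.
Attach voice passive fi- → fimilaif.
Attach aspect habitual -ri → fimilaifri.
Attach person 1st person k- → kfimilaifri.
Apply vowel deletion: kfimilaifri → kfimilifri.
Nasal assimilation: no change.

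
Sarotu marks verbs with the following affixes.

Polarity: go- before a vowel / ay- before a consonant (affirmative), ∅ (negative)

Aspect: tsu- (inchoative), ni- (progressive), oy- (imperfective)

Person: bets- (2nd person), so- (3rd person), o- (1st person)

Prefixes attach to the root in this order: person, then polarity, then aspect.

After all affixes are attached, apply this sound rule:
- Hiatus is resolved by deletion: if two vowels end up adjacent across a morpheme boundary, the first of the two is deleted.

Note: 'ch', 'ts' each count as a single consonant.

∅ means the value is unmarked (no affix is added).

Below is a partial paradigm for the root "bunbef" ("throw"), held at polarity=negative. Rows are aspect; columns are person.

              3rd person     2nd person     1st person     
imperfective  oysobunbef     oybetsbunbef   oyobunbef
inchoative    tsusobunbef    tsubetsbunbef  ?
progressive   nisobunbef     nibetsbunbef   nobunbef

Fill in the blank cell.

tsobunbef

Attach person 1st person o- → obunbef.
polarity = negative: zero marking, form stays obunbef.
Attach aspect inchoative tsu- → tsuobunbef.
Apply vowel deletion: tsuobunbef → tsobunbef.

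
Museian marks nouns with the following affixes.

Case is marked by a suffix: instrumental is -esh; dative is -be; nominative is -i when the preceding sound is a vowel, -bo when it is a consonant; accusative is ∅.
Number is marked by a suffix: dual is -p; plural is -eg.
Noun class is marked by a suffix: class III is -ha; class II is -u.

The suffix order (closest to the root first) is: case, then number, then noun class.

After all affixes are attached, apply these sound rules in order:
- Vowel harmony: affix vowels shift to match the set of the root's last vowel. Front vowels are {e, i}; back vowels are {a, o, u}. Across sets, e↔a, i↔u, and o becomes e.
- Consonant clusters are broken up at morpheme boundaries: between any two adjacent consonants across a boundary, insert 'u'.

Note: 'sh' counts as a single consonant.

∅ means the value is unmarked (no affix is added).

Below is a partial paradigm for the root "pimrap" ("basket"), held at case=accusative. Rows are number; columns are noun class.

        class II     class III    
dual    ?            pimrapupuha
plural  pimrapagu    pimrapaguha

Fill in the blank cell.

pimrapupu

case = accusative: zero marking, form stays pimrap.
Attach number dual -p → pimrapp.
Attach noun class class II -u → pimrappu.
Vowel harmony: no change.
Apply epenthesis: pimrappu → pimrapupu.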